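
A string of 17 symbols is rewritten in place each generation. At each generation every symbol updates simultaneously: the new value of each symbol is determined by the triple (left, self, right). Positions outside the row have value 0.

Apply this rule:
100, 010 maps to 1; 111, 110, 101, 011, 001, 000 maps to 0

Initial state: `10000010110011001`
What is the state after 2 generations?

00100011001100101

11000010001000101
00100011001100101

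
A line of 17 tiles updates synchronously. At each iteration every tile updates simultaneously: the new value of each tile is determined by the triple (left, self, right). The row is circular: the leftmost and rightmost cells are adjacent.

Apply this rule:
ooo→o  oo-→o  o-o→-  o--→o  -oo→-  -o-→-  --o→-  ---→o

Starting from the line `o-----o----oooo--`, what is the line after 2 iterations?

-oooo--ooo--oooo-
--oooo--ooo--oooo

--oooo--ooo--oooo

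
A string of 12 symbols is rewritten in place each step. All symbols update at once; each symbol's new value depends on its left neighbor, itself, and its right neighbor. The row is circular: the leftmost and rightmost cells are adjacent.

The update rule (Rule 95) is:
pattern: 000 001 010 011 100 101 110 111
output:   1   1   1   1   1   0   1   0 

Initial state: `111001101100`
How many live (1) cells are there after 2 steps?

101111101111
101000101000
count of 1: 4

4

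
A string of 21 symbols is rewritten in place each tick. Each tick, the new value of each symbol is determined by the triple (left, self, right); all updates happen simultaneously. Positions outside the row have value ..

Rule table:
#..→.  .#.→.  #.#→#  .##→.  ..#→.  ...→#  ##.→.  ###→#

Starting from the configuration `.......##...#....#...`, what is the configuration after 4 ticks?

######....#...##...##
.####..##...#....#...
..##......#...##...##
#....####...#....#...

#....####...#....#...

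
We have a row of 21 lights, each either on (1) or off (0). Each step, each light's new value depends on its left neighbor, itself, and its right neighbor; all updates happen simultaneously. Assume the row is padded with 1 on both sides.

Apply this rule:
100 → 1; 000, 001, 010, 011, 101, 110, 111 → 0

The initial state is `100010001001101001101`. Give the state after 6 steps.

step 1: 010001000100000100000
step 2: 001000100010000010000
step 3: 100100010001000001000
step 4: 010010001000100000100
step 5: 001001000100010000010
step 6: 100100100010001000000

100100100010001000000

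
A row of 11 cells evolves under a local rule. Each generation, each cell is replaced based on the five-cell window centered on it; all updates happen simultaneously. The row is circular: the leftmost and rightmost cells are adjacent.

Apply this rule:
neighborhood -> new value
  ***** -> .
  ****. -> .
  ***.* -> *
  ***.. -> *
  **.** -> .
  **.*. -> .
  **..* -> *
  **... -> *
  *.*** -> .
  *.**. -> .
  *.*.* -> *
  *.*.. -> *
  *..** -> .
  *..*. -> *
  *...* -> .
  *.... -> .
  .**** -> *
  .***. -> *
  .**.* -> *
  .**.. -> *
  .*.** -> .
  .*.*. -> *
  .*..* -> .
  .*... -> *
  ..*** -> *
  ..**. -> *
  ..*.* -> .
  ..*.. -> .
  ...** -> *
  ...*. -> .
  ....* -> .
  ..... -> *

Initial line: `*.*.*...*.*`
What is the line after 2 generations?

*.****.....
...*.**.*..

...*.**.*..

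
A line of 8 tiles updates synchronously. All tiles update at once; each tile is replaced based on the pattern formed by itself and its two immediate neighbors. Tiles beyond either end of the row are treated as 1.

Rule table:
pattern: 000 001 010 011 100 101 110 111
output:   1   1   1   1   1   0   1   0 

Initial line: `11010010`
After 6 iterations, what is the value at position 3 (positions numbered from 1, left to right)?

0

iteration 1: 01011110
iteration 2: 01010010
iteration 3: 01011110  (repeats iteration 1; period 2)
iteration 6: 01010010
position 3 holds 0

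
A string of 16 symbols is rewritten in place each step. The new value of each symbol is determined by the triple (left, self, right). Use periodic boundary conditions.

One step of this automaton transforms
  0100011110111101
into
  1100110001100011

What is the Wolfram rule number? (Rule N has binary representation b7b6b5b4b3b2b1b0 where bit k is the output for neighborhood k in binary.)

position 6: 111 → 0  (bit 7 = 0)
position 8: 110 → 0  (bit 6 = 0)
position 0: 101 → 1  (bit 5 = 1)
position 2: 100 → 0  (bit 4 = 0)
position 5: 011 → 1  (bit 3 = 1)
position 1: 010 → 1  (bit 2 = 1)
position 4: 001 → 1  (bit 1 = 1)
position 3: 000 → 0  (bit 0 = 0)
bits b7..b0 = 00101110 = 46

46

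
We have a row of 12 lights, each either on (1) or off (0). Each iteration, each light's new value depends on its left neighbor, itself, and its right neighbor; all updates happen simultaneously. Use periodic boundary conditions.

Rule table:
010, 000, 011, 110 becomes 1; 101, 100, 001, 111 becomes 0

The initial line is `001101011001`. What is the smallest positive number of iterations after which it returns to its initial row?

iteration 1: 001101011001

1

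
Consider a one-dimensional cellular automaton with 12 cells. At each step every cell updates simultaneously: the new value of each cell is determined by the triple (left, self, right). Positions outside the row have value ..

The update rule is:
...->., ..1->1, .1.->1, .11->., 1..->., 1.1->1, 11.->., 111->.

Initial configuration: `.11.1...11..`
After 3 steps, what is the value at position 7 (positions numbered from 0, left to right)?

1..11..1....
1.1...11....
111..1......
position 7 holds .

.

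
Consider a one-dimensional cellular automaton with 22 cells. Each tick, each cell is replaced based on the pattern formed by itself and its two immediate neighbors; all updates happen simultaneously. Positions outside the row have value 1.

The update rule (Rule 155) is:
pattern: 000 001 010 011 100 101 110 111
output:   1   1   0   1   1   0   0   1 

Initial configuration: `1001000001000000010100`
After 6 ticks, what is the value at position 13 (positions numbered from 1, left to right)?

tick 1: 0110111110111111100011
tick 2: 0100111100111111011111
tick 3: 0011111011111110011111
tick 4: 1111110011111101111111
tick 5: 1111101111111001111111
tick 6: 1111001111110111111111
position 13 holds 0

0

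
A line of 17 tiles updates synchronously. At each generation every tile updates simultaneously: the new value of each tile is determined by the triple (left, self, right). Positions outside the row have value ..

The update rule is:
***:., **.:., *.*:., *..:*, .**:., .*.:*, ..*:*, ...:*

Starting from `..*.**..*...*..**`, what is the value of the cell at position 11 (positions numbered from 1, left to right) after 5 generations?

***...*********..
...***.........**
***...*********..  (repeats generation 1; period 2)
generation 5: ***...*********..
position 11 holds *

*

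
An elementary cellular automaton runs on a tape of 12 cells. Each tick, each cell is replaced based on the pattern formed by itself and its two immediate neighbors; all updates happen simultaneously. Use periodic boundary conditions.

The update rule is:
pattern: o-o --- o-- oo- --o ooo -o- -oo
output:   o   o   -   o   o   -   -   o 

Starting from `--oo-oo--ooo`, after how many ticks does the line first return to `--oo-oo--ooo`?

-oooooo-oo-o
oo----ooooo-
oo-oooo---oo
-ooo--o-ooo-
oo-o-o-oo-o-
ooo-o-oooo-o
--oo-oo--ooo

7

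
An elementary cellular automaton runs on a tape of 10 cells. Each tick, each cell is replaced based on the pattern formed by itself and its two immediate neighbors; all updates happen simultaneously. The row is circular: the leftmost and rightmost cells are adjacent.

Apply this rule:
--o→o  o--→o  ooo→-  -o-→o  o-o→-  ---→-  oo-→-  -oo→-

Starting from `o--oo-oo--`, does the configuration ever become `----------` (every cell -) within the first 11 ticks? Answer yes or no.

no

ooo-----oo
---o---o--
--ooo-ooo-
-o-------o
-oo-----oo
---o---o--  (repeats tick 2; period 4)
tick 11: --ooo-ooo-
tick 11 is --ooo-ooo-, still not uniform -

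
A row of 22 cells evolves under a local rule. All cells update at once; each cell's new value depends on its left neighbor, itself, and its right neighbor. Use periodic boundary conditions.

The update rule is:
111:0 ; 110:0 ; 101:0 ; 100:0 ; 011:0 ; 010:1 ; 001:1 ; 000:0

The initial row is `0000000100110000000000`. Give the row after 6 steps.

0000001101000000000000
0000010001000000000000
0000110011000000000000
0001000100000000000000
0011001100000000000000
0100010000000000000000

0100010000000000000000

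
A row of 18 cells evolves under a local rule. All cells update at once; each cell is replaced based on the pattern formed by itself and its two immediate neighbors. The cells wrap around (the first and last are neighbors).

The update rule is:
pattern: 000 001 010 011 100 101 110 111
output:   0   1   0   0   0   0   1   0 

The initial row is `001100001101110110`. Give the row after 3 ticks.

010100010100010010
100000100000100100
000001000001001001

000001000001001001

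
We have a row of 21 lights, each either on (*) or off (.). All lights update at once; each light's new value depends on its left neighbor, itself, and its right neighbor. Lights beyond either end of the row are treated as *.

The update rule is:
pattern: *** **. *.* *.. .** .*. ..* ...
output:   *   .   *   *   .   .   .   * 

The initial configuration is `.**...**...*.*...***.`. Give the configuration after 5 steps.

*.*...**..*..*..*..*.

*..**...**..*.**..*.*
.*...**...*..*..*..*.
*.**...**..*..*..*..*
.*..**...*..*..*..*..
*.*...**..*..*..*..*.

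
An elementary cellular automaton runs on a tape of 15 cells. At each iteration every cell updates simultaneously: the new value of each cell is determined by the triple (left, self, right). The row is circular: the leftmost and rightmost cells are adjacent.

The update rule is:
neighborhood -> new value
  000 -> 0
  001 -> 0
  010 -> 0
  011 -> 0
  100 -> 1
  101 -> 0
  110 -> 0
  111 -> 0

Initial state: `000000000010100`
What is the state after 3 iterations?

100000000000000

000000000000010
000000000000001
100000000000000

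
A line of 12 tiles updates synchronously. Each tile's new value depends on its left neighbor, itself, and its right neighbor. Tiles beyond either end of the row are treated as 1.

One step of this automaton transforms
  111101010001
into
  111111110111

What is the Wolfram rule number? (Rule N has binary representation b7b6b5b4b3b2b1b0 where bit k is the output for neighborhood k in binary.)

position 0: 111 → 1  (bit 7 = 1)
position 3: 110 → 1  (bit 6 = 1)
position 4: 101 → 1  (bit 5 = 1)
position 8: 100 → 0  (bit 4 = 0)
position 11: 011 → 1  (bit 3 = 1)
position 5: 010 → 1  (bit 2 = 1)
position 10: 001 → 1  (bit 1 = 1)
position 9: 000 → 1  (bit 0 = 1)
bits b7..b0 = 11101111 = 239

239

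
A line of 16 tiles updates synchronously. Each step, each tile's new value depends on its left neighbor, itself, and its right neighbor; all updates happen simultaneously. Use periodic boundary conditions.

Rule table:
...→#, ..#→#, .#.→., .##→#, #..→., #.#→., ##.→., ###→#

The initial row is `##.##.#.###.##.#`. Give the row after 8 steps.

step 1: #..#....##..#..#
step 2: ..#..####..#..##
step 3: .#..####..#..##.
step 4: #..####..#..##..
step 5: ..####..#..##..#
step 6: .####..#..##..#.
step 7: ####..#..##..#..
step 8: ###..#..##..#..#

###..#..##..#..#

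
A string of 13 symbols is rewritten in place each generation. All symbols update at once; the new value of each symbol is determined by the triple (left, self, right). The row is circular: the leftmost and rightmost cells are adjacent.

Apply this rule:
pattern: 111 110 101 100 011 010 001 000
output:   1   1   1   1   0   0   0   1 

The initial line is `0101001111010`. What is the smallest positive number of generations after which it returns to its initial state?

13

generation 1: 0010100111101
generation 2: 1001010011110
generation 3: 0100101001111
generation 4: 1010010100111
generation 5: 1101001010011
generation 6: 1110100101001
generation 7: 1111010010100
generation 8: 0111101001010
generation 9: 0011110100101
generation 10: 1001111010010
generation 11: 0100111101001
generation 12: 1010011110100
generation 13: 0101001111010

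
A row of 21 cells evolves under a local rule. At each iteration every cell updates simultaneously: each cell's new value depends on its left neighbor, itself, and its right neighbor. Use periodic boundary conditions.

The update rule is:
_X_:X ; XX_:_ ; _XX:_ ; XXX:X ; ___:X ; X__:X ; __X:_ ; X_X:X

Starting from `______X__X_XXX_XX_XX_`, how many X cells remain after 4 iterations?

10

XXXXX_XX_XX_X_X__X__X
XXXX_X__X__XXXXX_XX__
_XX_XXX_XX__XXX_X__X_
___X_X_X__X__X_XXX_XX
count of X: 10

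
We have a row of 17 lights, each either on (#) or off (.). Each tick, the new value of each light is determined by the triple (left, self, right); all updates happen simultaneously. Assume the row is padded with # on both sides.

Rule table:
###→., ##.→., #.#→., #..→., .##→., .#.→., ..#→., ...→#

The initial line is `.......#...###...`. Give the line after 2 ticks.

tick 1: .#####...#.....#.
tick 2: .......#...###...

.......#...###...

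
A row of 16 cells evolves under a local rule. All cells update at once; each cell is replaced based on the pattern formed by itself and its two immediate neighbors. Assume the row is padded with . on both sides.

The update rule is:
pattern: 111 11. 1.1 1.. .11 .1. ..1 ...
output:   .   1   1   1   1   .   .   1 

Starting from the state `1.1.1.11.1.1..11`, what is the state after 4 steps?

.1.1.1111.1.1.11
..1.11..11.1.111
1..1111.111.11.1
.1.1..111.11111.

.1.1..111.11111.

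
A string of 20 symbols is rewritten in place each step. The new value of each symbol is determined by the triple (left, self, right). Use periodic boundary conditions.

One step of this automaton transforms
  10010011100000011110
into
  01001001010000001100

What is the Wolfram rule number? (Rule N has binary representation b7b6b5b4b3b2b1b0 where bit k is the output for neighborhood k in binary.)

position 7: 111 → 1  (bit 7 = 1)
position 8: 110 → 0  (bit 6 = 0)
position 19: 101 → 0  (bit 5 = 0)
position 1: 100 → 1  (bit 4 = 1)
position 6: 011 → 0  (bit 3 = 0)
position 0: 010 → 0  (bit 2 = 0)
position 2: 001 → 0  (bit 1 = 0)
position 10: 000 → 0  (bit 0 = 0)
bits b7..b0 = 10010000 = 144

144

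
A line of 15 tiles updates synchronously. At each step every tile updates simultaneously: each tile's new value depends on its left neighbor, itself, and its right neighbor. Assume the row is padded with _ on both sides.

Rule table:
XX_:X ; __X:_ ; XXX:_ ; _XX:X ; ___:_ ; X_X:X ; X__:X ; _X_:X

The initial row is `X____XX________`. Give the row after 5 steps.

step 1: XX___XXX_______
step 2: XXX__X_XX______
step 3: X_XX_XXXXX_____
step 4: XXXXXX___XX____
step 5: X____XX__XXX___

X____XX__XXX___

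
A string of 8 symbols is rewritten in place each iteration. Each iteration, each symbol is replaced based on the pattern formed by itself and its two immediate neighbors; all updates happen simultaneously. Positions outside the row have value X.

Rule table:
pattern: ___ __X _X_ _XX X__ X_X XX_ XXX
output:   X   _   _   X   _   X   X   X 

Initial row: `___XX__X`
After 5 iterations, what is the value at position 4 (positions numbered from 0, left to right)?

X

iteration 1: _X_XX__X
iteration 2: X_XXX__X
iteration 3: XXXXX__X
iteration 4: XXXXX__X  (fixed point — unchanged through iteration 5)
position 4 holds X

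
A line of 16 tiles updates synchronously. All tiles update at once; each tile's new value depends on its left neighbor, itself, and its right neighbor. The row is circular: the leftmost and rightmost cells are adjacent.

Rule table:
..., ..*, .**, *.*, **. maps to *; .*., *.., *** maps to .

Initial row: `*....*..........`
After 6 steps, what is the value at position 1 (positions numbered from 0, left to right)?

..***..*********
.**.*.**.......*
****.***.******.
*..***.***....**
*.**.***.*.****.
.*****.**.**..**
position 1 holds *

*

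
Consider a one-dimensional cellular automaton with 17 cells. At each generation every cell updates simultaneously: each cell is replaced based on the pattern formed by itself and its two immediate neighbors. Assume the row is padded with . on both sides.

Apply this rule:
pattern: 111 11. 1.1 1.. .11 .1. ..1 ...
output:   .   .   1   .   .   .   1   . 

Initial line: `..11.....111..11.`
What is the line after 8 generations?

.1......1....1...
1......1....1....
......1....1.....
.....1....1......
....1....1.......
...1....1........
..1....1.........
.1....1..........

.1....1..........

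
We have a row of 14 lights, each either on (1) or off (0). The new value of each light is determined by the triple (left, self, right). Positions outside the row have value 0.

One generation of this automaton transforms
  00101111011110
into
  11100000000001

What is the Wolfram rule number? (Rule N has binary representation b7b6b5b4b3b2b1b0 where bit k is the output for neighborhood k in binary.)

position 5: 111 → 0  (bit 7 = 0)
position 7: 110 → 0  (bit 6 = 0)
position 3: 101 → 0  (bit 5 = 0)
position 13: 100 → 1  (bit 4 = 1)
position 4: 011 → 0  (bit 3 = 0)
position 2: 010 → 1  (bit 2 = 1)
position 1: 001 → 1  (bit 1 = 1)
position 0: 000 → 1  (bit 0 = 1)
bits b7..b0 = 00010111 = 23

23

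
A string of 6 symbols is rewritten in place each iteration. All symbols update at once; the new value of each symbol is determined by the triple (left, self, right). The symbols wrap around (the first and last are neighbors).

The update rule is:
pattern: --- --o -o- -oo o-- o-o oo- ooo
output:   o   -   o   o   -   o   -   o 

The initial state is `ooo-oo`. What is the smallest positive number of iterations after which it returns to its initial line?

oo-ooo
o-oooo
-ooooo
ooooo-
oooo-o
ooo-oo

6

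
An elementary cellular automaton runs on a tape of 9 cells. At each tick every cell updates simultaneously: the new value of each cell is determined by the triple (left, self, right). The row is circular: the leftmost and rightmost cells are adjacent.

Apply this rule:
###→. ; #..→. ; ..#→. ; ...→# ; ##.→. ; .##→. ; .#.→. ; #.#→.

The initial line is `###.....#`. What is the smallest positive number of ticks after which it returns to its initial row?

2

....###..
###.....#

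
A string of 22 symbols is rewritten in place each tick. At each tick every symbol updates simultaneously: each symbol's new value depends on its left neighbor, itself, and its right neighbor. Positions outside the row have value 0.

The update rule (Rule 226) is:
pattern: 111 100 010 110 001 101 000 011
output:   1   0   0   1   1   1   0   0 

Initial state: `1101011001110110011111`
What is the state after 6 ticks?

1010101101010101110100

0110101010111010101111
1011010101011101010111
0101101010101110101011
1010110101010111010101
0101011010101011101010
1010101101010101110100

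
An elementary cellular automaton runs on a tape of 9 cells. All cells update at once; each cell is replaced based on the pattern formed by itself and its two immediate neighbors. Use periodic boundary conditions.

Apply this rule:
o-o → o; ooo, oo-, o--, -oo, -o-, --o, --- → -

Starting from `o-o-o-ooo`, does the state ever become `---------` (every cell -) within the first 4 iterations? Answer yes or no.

iteration 1: -o-o-o---
iteration 2: --o-o----
iteration 3: ---o-----
iteration 4: ---------
all cells are - at iteration 4

yes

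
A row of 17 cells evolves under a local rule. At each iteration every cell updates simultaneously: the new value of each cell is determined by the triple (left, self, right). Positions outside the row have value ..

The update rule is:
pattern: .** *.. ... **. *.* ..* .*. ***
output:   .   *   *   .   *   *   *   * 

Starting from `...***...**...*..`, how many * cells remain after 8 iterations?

13

***.*.***..******
.*.***.*.**.****.
***.*.***..*.**.*
.*.***.*.****..**
***.*.***.**.**..
.*.***.*.*..*..**
***.*.*********..
.*.***.*******.**
count of *: 13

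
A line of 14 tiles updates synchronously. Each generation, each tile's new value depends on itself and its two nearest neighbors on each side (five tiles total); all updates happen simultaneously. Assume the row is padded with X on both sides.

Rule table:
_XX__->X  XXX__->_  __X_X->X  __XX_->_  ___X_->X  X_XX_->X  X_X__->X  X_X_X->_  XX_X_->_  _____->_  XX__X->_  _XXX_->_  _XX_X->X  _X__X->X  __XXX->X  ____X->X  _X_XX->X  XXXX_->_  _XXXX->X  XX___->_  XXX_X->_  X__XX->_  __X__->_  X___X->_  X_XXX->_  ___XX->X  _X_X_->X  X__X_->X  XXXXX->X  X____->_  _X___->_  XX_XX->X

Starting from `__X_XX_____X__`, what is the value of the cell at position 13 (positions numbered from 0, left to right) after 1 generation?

_

_XXXXX___XX_X_
position 13 holds _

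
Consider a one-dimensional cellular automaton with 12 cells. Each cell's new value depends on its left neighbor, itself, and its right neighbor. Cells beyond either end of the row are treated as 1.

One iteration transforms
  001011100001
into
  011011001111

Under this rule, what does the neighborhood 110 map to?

At position 6 the neighborhood is 110; the next row has 0 there.

0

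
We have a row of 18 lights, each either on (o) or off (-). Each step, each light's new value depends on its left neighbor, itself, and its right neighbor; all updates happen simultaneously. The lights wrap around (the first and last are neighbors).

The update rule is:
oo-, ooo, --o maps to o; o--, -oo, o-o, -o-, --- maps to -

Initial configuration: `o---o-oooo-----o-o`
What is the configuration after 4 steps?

o--o---ooo----o---
--o---o-oo---o---o
-o---o---o--o---o-
o---o---o--o---o--

o---o---o--o---o--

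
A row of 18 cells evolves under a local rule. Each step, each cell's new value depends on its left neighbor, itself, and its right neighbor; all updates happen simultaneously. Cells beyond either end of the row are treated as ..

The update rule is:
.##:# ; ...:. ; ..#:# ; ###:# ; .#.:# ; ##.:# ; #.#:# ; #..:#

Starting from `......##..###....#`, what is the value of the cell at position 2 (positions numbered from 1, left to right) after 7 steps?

.....#########..##
....##############
...###############
..################
.#################
##################
##################
position 2 holds #

#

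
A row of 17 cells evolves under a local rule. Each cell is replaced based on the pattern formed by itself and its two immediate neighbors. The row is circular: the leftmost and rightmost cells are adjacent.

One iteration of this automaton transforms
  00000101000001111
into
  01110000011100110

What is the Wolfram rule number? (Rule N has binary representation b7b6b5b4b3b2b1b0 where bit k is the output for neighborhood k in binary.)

position 14: 111 → 1  (bit 7 = 1)
position 16: 110 → 0  (bit 6 = 0)
position 6: 101 → 0  (bit 5 = 0)
position 0: 100 → 0  (bit 4 = 0)
position 13: 011 → 0  (bit 3 = 0)
position 5: 010 → 0  (bit 2 = 0)
position 4: 001 → 0  (bit 1 = 0)
position 1: 000 → 1  (bit 0 = 1)
bits b7..b0 = 10000001 = 129

129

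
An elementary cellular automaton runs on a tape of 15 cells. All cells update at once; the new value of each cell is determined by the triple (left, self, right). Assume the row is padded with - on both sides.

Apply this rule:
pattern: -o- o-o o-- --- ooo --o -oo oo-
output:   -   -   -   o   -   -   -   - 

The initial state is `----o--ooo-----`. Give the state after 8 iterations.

ooo--------oooo
----oooooo-----
ooo--------oooo  (repeats iteration 1; period 2)
iteration 8: ----oooooo-----

----oooooo-----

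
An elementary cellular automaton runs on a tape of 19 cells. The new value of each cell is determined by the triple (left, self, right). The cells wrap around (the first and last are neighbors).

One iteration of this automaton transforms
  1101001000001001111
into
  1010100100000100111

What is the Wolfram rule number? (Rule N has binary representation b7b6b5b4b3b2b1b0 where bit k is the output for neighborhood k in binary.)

position 0: 111 → 1  (bit 7 = 1)
position 1: 110 → 0  (bit 6 = 0)
position 2: 101 → 1  (bit 5 = 1)
position 4: 100 → 1  (bit 4 = 1)
position 15: 011 → 0  (bit 3 = 0)
position 3: 010 → 0  (bit 2 = 0)
position 5: 001 → 0  (bit 1 = 0)
position 8: 000 → 0  (bit 0 = 0)
bits b7..b0 = 10110000 = 176

176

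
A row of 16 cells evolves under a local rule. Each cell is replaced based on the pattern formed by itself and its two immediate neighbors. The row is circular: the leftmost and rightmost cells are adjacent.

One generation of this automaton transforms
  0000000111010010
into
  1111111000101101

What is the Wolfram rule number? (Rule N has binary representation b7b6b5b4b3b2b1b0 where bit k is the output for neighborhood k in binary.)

51

position 8: 111 → 0  (bit 7 = 0)
position 9: 110 → 0  (bit 6 = 0)
position 10: 101 → 1  (bit 5 = 1)
position 12: 100 → 1  (bit 4 = 1)
position 7: 011 → 0  (bit 3 = 0)
position 11: 010 → 0  (bit 2 = 0)
position 6: 001 → 1  (bit 1 = 1)
position 0: 000 → 1  (bit 0 = 1)
bits b7..b0 = 00110011 = 51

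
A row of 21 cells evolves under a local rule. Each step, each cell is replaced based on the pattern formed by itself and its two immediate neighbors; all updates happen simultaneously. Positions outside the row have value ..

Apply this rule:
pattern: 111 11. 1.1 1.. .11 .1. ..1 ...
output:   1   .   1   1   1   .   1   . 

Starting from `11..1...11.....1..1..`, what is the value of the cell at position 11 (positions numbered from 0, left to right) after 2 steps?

1.11.1.11.1...1.11.1.
.11.1.11.1.1.1.11.1.1
position 11 holds 1

1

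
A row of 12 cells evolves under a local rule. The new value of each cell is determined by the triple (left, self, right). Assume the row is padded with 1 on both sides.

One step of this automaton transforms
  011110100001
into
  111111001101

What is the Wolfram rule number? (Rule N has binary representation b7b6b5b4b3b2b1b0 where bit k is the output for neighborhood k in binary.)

233

position 2: 111 → 1  (bit 7 = 1)
position 4: 110 → 1  (bit 6 = 1)
position 0: 101 → 1  (bit 5 = 1)
position 7: 100 → 0  (bit 4 = 0)
position 1: 011 → 1  (bit 3 = 1)
position 6: 010 → 0  (bit 2 = 0)
position 10: 001 → 0  (bit 1 = 0)
position 8: 000 → 1  (bit 0 = 1)
bits b7..b0 = 11101001 = 233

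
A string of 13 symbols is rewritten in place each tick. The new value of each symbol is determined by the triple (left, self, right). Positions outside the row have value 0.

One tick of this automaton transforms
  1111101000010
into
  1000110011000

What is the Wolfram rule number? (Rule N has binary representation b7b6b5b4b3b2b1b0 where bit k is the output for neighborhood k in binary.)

position 1: 111 → 0  (bit 7 = 0)
position 4: 110 → 1  (bit 6 = 1)
position 5: 101 → 1  (bit 5 = 1)
position 7: 100 → 0  (bit 4 = 0)
position 0: 011 → 1  (bit 3 = 1)
position 6: 010 → 0  (bit 2 = 0)
position 10: 001 → 0  (bit 1 = 0)
position 8: 000 → 1  (bit 0 = 1)
bits b7..b0 = 01101001 = 105

105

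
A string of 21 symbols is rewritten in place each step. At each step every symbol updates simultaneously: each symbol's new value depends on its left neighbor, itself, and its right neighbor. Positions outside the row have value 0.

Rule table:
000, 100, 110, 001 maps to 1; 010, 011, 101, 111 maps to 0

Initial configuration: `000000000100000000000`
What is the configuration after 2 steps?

000000001000000000001

111111111011111111111
000000001000000000001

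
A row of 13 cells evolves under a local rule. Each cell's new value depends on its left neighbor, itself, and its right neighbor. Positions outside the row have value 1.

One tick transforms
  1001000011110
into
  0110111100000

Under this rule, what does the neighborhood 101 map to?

0

At position 12 the neighborhood is 101; the next row has 0 there.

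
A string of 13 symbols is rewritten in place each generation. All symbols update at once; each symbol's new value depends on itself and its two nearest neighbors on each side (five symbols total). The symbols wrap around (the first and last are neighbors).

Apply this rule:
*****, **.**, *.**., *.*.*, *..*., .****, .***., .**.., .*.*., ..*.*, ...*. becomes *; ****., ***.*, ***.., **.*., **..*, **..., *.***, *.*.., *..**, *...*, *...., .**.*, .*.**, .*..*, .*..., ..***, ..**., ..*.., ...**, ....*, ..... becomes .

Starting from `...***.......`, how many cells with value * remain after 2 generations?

1

....*........
...*.........
count of *: 1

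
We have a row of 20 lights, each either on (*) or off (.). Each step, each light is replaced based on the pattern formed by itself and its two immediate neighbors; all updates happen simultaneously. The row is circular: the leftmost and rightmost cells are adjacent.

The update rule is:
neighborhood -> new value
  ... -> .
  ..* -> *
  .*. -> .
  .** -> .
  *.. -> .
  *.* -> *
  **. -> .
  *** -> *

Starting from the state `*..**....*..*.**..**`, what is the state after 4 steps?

.....*..*.*...*.*..*

..*.....*..*.*...*.*
.*.....*..*.*...*.*.
*.....*..*.*...*.*..
.....*..*.*...*.*..*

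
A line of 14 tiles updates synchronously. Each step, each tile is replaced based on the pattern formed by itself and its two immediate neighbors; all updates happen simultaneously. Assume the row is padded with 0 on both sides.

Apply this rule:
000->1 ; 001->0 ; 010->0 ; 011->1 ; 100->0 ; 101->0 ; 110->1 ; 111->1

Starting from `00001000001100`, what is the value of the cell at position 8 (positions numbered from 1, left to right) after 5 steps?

step 1: 11100011101101
step 2: 11101011101100
step 3: 11100011101101  (repeats step 1; period 2)
step 5: 11100011101101
position 8 holds 1

1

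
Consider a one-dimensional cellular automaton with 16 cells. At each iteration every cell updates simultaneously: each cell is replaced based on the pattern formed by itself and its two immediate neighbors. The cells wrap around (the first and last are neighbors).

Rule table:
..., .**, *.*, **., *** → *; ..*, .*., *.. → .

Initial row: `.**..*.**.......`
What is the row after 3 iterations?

iteration 1: .**...***.******
iteration 2: ***.*.**********
iteration 3: ****.***********

****.***********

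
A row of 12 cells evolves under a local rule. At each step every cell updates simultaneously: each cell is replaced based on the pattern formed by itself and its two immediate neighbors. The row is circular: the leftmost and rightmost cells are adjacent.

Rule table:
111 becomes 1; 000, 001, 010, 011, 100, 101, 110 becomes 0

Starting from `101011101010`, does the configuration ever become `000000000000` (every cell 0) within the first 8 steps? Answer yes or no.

yes

000001000000
000000000000
all cells are 0 at step 2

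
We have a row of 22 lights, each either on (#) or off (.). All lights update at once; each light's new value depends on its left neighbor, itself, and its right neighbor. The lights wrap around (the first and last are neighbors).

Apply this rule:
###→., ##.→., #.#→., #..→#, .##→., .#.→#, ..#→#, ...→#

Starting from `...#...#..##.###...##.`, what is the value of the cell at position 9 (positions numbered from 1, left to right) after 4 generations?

##########......###..#
..........######...##.
##########......###..#  (repeats generation 1; period 2)
generation 4: ..........######...##.
position 9 holds .

.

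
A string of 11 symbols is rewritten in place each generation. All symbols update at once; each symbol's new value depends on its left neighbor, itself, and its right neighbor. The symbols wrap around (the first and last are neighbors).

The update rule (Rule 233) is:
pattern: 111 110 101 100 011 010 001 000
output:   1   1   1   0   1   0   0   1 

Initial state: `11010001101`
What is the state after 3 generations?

11101011111

11100101111
11100011111
11101011111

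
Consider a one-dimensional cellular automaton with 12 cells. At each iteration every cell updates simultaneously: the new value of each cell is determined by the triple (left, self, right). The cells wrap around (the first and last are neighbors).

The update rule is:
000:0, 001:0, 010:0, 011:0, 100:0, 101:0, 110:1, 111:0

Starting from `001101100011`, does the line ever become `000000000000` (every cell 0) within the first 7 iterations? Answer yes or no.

000100100001
000000000000
all cells are 0 at iteration 2

yes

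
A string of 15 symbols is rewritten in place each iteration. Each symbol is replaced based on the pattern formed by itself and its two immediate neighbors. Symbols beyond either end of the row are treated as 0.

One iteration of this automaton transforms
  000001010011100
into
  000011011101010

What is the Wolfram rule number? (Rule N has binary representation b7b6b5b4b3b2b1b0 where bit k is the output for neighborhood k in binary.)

150

position 11: 111 → 1  (bit 7 = 1)
position 12: 110 → 0  (bit 6 = 0)
position 6: 101 → 0  (bit 5 = 0)
position 8: 100 → 1  (bit 4 = 1)
position 10: 011 → 0  (bit 3 = 0)
position 5: 010 → 1  (bit 2 = 1)
position 4: 001 → 1  (bit 1 = 1)
position 0: 000 → 0  (bit 0 = 0)
bits b7..b0 = 10010110 = 150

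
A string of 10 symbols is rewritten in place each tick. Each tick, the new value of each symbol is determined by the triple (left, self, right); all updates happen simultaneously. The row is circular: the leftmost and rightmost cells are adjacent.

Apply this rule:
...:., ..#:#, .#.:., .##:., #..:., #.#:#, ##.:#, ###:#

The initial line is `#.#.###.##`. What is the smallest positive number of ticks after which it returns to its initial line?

10

##.#.###.#
###.#.###.
.###.#.###
#.###.#.##
##.###.#.#
###.###.#.
.###.###.#
#.###.###.
.#.###.###
#.#.###.##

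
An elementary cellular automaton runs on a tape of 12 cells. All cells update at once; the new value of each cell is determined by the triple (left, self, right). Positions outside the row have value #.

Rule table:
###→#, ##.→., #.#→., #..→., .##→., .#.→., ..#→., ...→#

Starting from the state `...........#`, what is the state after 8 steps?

.#########..
..#######...
...#####..#.
.#..###.....
.....#..###.
.###.....#..
..#..###....
......#..##.

......#..##.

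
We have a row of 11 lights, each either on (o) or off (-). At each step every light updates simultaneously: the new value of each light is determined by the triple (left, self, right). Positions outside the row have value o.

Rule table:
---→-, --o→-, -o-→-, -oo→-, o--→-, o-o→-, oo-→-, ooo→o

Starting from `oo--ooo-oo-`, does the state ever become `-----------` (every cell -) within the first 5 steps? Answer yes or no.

yes

o----o-----
-----------
all cells are - at step 2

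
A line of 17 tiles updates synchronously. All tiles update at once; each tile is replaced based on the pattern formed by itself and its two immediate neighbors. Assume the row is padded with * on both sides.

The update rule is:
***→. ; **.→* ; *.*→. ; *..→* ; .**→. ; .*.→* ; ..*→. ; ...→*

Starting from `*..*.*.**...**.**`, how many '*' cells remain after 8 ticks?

9

**.*.*..***..*...
.*.*.**...**.***.
.*.*..***..*...*.
.*.**...**.***.*.
.*..***..*...*.*.
.**...**.***.*.*.
..***..*...*.*.*.
*...**.***.*.*.*.
count of *: 9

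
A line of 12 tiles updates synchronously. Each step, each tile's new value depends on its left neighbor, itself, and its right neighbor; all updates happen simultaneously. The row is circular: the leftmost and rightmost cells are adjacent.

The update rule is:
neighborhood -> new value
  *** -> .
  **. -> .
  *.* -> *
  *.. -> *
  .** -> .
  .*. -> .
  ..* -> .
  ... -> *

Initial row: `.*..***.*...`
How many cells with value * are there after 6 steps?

..*....*.***
*..***..*...
.*....*..**.
..***..*...*
*....*..**..
.***..*...*.
count of *: 5

5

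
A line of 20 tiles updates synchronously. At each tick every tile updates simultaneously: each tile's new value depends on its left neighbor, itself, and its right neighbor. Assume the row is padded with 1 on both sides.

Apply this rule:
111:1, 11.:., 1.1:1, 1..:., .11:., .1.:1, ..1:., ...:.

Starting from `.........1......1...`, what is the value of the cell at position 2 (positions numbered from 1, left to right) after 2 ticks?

.........1......1...  (fixed point — unchanged through tick 2)
position 2 holds .

.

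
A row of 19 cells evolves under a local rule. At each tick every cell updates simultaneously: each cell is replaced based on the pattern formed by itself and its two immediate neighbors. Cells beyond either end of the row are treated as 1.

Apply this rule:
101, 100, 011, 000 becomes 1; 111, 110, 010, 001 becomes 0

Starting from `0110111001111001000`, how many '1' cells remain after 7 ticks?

1101100101000100110
0011010010110010101
1010101001101001011
0101010101010100110
1010101010101010101
0101010101010101011
1010101010101010110
count of 1: 10

10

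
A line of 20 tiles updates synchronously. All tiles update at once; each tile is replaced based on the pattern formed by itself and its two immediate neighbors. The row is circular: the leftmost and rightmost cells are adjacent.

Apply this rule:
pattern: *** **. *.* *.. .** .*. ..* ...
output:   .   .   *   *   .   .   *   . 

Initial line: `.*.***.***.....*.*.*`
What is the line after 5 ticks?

tick 1: *.*...*...*...*.*.*.
tick 2: .*.*.*.*.*.*.*.*.*.*
tick 3: *.*.*.*.*.*.*.*.*.*.
tick 4: .*.*.*.*.*.*.*.*.*.*  (repeats tick 2; period 2)
tick 5: *.*.*.*.*.*.*.*.*.*.

*.*.*.*.*.*.*.*.*.*.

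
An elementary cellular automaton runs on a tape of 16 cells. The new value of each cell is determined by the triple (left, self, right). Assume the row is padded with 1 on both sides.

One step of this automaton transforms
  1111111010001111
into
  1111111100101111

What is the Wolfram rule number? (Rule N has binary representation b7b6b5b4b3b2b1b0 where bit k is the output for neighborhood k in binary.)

233

position 0: 111 → 1  (bit 7 = 1)
position 6: 110 → 1  (bit 6 = 1)
position 7: 101 → 1  (bit 5 = 1)
position 9: 100 → 0  (bit 4 = 0)
position 12: 011 → 1  (bit 3 = 1)
position 8: 010 → 0  (bit 2 = 0)
position 11: 001 → 0  (bit 1 = 0)
position 10: 000 → 1  (bit 0 = 1)
bits b7..b0 = 11101001 = 233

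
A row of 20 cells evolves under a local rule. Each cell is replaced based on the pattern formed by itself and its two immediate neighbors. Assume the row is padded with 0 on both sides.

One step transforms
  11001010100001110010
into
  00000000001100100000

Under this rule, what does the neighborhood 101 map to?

At position 5 the neighborhood is 101; the next row has 0 there.

0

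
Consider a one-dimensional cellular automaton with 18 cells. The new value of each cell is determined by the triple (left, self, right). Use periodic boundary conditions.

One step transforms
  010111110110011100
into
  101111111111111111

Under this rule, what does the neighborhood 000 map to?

1

At position 17 the neighborhood is 000; the next row has 1 there.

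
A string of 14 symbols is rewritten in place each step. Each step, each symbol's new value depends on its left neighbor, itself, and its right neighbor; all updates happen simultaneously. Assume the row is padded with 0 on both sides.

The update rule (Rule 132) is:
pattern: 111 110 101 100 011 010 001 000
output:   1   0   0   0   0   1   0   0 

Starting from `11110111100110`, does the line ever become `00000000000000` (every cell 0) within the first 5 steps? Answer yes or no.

01100011000000
00000000000000
all cells are 0 at step 2

yes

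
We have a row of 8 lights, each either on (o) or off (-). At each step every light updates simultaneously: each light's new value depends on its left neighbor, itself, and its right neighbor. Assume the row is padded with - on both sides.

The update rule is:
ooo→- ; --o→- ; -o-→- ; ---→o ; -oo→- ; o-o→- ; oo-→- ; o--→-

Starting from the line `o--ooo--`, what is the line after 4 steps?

-------o
oooooo--
-------o  (repeats step 1; period 2)
step 4: oooooo--

oooooo--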